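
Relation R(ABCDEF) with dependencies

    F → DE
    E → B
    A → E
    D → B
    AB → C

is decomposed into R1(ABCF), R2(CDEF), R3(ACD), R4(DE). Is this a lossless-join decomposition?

Yes

Chase test. Columns are ABCDEF; row i has aⱼ where attribute j ∈ Ri, else bᵢⱼ.
Initial tableau (one row per fragment):
  row 1: a1 a2 a3 b14 b15 a6
  row 2: b21 b22 a3 a4 a5 a6
  row 3: a1 b32 a3 a4 b35 b36
  row 4: b41 b42 b43 a4 a5 b46
Rows 1 and 2 agree on F; apply F→DE and equate their DE entries.
Rows 1 and 2 agree on E; apply E→B and equate their B entries.
Rows 1 and 4 agree on E; apply E→B and equate their B entries.
Rows 1 and 3 agree on A; apply A→E and equate their E entries.
Rows 1 and 3 agree on D; apply D→B and equate their B entries.
Row 1 is now all distinguished symbols — the join is lossless.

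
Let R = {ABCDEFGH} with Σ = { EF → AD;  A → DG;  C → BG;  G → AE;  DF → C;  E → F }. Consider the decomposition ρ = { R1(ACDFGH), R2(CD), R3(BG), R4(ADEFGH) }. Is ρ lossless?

Yes

Chase test. Columns are ABCDEFGH; row i has aⱼ where attribute j ∈ Ri, else bᵢⱼ.
Initial tableau (one row per fragment):
  row 1: a1 b12 a3 a4 b15 a6 a7 a8
  row 2: b21 b22 a3 a4 b25 b26 b27 b28
  row 3: b31 a2 b33 b34 b35 b36 a7 b38
  row 4: a1 b42 b43 a4 a5 a6 a7 a8
Rows 1 and 2 agree on C; apply C→BG and equate their BG entries.
Rows 1 and 2 agree on G; apply G→AE and equate their AE entries.
Rows 1 and 3 agree on G; apply G→AE and equate their AE entries.
Rows 1 and 4 agree on G; apply G→AE and equate their AE entries.
Rows 1 and 4 agree on DF; apply DF→C and equate their C entries.
Rows 1 and 2 agree on E; apply E→F and equate their F entries.
Rows 1 and 3 agree on E; apply E→F and equate their F entries.
Rows 1 and 3 agree on EF; apply EF→AD and equate their AD entries.
Rows 1 and 4 agree on C; apply C→BG and equate their BG entries.
Rows 1 and 3 agree on DF; apply DF→C and equate their C entries.
Rows 1 and 3 agree on C; apply C→BG and equate their BG entries.
Row 1 is now all distinguished symbols — the join is lossless.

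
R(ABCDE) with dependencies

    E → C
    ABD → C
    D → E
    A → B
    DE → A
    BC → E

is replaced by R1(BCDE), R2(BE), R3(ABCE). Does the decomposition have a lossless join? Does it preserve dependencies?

Lossless test (chase): Rows 1 and 2 agree on E; apply E→C and equate their C entries. No row becomes fully distinguished — the join is lossy.
Dependency preservation: the restricted closure of {DE} across the fragments never reaches {A}, so DE → A cannot be enforced without a join — not preserved.

lossy and not dependency-preserving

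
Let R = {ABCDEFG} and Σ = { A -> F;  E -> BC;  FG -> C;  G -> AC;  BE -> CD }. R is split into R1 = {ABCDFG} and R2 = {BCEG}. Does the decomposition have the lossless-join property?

Common attributes: R1 ∩ R2 = {BCG}.
Closure of {BCG}: G → AC applies, adding A; A → F applies, adding F. So (BCG)⁺ = {ABCFG}.
The closure contains neither all of R1 = {ABCDFG} nor all of R2 = {BCEG}, so the common attributes are not a superkey of either fragment. The join is lossy.

No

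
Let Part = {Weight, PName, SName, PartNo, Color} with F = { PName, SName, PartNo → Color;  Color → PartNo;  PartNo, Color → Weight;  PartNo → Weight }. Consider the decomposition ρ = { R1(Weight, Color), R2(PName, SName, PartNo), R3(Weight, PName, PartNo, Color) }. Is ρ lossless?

Chase test. Columns are Weight, PName, SName, PartNo, Color; row i has aⱼ where attribute j ∈ Ri, else bᵢⱼ.
Initial tableau (one row per fragment):
  row 1: a1 b12 b13 b14 a5
  row 2: b21 a2 a3 a4 b25
  row 3: a1 a2 b33 a4 a5
Rows 1 and 3 agree on Color; apply Color→PartNo and equate their PartNo entries.
Rows 1 and 2 agree on PartNo; apply PartNo→Weight and equate their Weight entries.
No row becomes fully distinguished — the join is lossy.

No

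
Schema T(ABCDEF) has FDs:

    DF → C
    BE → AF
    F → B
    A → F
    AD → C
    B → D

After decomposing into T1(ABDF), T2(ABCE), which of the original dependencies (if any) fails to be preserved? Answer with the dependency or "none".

Check DF → C: no single fragment contains all of {CDF}, and the restricted closure of {DF} across the fragments never reaches {C}.
BE → AF is preserved.
F → B is preserved.
A → F is preserved.
AD → C is preserved.
B → D is preserved.

DF → C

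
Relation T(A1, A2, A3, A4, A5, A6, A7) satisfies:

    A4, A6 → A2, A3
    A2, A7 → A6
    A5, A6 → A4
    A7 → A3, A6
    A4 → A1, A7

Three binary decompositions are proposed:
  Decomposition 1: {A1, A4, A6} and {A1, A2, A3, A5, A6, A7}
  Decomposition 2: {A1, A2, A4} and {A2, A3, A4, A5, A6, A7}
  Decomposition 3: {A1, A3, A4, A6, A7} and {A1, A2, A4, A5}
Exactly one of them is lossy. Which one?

Decomposition 1

Decomposition 1: common = {A1, A6}, closure = {A1, A6} → lossy.
Decomposition 2: common = {A2, A4}, closure = {A1, A2, A3, A4, A6, A7} → lossless.
Decomposition 3: common = {A1, A4}, closure = {A1, A2, A3, A4, A6, A7} → lossless.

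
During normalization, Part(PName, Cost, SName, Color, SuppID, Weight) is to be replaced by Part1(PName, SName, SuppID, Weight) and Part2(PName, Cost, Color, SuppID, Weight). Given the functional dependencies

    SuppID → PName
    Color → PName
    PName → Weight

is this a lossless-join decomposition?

No

Common attributes: Part1 ∩ Part2 = {PName, SuppID, Weight}.
No dependency enlarges {PName, SuppID, Weight}, so (PName, SuppID, Weight)⁺ = {PName, SuppID, Weight}.
The closure contains neither all of Part1 = {PName, SName, SuppID, Weight} nor all of Part2 = {PName, Cost, Color, SuppID, Weight}, so the common attributes are not a superkey of either fragment. The join is lossy.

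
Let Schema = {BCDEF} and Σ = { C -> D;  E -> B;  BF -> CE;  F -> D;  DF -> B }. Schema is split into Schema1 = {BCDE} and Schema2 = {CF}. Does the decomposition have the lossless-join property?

Common attributes: Schema1 ∩ Schema2 = {C}.
Closure of {C}: C → D applies, adding D. So (C)⁺ = {CD}.
The closure contains neither all of Schema1 = {BCDE} nor all of Schema2 = {CF}, so the common attributes are not a superkey of either fragment. The join is lossy.

No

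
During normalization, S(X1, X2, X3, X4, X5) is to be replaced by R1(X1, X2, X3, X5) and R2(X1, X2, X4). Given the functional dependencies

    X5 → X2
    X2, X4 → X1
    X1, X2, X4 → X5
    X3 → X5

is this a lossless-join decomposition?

No

Common attributes: R1 ∩ R2 = {X1, X2}.
No dependency enlarges {X1, X2}, so (X1, X2)⁺ = {X1, X2}.
The closure contains neither all of R1 = {X1, X2, X3, X5} nor all of R2 = {X1, X2, X4}, so the common attributes are not a superkey of either fragment. The join is lossy.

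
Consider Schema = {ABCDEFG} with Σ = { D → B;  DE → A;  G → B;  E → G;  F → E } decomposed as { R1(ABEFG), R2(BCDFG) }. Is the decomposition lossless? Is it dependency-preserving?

lossy and not dependency-preserving

Lossless test: (BFG)⁺ = {BEFG}, which is a superkey of neither fragment — lossy.
Dependency preservation: the restricted closure of {DE} across the fragments never reaches {A}, so DE → A cannot be enforced without a join — not preserved.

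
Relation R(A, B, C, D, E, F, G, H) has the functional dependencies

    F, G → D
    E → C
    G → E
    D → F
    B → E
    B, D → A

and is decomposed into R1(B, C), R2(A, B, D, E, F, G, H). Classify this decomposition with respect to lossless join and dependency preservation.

lossless but not dependency-preserving

Lossless test: (B)⁺ = {B, C, E}, which contains all of one fragment — lossless.
Dependency preservation: the restricted closure of {E} across the fragments never reaches {C}, so E → C cannot be enforced without a join — not preserved.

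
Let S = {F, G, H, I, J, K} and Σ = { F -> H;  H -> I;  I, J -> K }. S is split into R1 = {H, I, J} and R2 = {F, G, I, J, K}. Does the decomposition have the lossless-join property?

Common attributes: R1 ∩ R2 = {I, J}.
Closure of {I, J}: I, J → K applies, adding K. So (I, J)⁺ = {I, J, K}.
The closure contains neither all of R1 = {H, I, J} nor all of R2 = {F, G, I, J, K}, so the common attributes are not a superkey of either fragment. The join is lossy.

No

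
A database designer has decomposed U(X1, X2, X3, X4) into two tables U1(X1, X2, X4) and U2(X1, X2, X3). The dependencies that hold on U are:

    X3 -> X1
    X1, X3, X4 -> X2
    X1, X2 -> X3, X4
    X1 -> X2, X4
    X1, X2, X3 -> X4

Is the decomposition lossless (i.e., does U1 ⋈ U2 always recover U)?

Yes

Common attributes: U1 ∩ U2 = {X1, X2}.
Closure of {X1, X2}: X1, X2 → X3, X4 applies, adding X3, X4. So (X1, X2)⁺ = {X1, X2, X3, X4}.
This closure contains every attribute of U1, so U1 ∩ U2 → U1. The join is lossless.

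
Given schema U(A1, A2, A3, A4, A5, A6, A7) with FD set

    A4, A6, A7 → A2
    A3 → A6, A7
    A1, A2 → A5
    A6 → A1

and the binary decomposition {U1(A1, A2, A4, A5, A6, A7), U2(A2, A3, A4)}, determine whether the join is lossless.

No

Common attributes: U1 ∩ U2 = {A2, A4}.
No dependency enlarges {A2, A4}, so (A2, A4)⁺ = {A2, A4}.
The closure contains neither all of U1 = {A1, A2, A4, A5, A6, A7} nor all of U2 = {A2, A3, A4}, so the common attributes are not a superkey of either fragment. The join is lossy.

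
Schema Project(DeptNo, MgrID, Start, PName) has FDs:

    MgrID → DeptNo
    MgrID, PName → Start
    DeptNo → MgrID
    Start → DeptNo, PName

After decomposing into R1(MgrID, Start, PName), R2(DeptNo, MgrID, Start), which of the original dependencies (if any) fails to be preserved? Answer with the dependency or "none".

MgrID → DeptNo lies within R2.
MgrID, PName → Start lies within R1.
DeptNo → MgrID lies within R2.
Start → DeptNo, PName: restricted closure across fragments reaches DeptNo, PName.
Every dependency is enforceable on the fragments, so the decomposition is dependency-preserving.

none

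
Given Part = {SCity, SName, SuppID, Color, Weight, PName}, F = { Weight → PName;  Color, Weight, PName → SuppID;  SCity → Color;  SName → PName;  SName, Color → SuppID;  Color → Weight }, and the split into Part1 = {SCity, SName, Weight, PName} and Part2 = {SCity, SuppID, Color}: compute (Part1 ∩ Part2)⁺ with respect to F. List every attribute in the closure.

Part1 ∩ Part2 = {SCity}.
SCity → Color applies, adding Color
Color → Weight applies, adding Weight
Weight → PName applies, adding PName
Color, Weight, PName → SuppID applies, adding SuppID
Closure: {SCity, SuppID, Color, Weight, PName}.

SCity, SuppID, Color, Weight, PName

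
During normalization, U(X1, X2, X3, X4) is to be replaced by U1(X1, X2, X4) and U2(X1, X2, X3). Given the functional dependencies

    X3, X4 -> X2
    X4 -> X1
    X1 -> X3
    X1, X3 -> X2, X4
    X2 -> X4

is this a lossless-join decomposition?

Yes

Common attributes: U1 ∩ U2 = {X1, X2}.
Closure of {X1, X2}: X1 → X3 applies, adding X3; X1, X3 → X2, X4 applies, adding X4. So (X1, X2)⁺ = {X1, X2, X3, X4}.
This closure contains every attribute of U1, so U1 ∩ U2 → U1. The join is lossless.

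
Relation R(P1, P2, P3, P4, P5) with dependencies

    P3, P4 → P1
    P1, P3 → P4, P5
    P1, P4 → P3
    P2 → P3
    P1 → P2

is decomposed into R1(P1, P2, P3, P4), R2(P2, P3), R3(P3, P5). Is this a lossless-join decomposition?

Chase test. Columns are P1, P2, P3, P4, P5; row i has aⱼ where attribute j ∈ Ri, else bᵢⱼ.
Initial tableau (one row per fragment):
  row 1: a1 a2 a3 a4 b15
  row 2: b21 a2 a3 b24 b25
  row 3: b31 b32 a3 b34 a5
No row becomes fully distinguished — the join is lossy.

No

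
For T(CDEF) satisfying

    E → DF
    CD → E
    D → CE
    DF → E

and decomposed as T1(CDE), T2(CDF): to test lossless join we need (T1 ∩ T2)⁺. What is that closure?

T1 ∩ T2 = {CD}.
CD → E applies, adding E
E → DF applies, adding F
Closure: {CDEF}.

CDEF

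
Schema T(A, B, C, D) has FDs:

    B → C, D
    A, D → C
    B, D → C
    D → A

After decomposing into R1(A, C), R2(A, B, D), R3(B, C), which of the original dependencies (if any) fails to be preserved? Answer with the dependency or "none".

Check A, D → C: no single fragment contains all of {A, C, D}, and the restricted closure of {A, D} across the fragments never reaches {C}.
B → C, D is preserved.
B, D → C is preserved.
D → A is preserved.

A, D → C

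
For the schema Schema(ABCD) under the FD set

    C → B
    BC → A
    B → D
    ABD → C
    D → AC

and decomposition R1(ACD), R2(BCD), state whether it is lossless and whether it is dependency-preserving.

Lossless test: (CD)⁺ = {ABCD}, which contains all of one fragment — lossless.
Dependency preservation: BC → A; ABD → C are not contained in any single fragment, but the restricted closure of each left-hand side across the fragments still reaches the right-hand side; the remaining FDs each lie inside some fragment. All dependencies are preserved.

lossless and dependency-preserving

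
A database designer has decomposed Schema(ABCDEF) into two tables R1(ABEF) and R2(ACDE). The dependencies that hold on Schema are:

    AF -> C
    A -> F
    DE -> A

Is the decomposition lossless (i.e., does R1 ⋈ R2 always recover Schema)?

No

Common attributes: R1 ∩ R2 = {AE}.
Closure of {AE}: A → F applies, adding F; AF → C applies, adding C. So (AE)⁺ = {ACEF}.
The closure contains neither all of R1 = {ABEF} nor all of R2 = {ACDE}, so the common attributes are not a superkey of either fragment. The join is lossy.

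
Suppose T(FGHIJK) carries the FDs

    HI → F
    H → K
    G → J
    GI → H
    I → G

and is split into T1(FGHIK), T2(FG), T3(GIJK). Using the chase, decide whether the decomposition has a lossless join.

Chase test. Columns are FGHIJK; row i has aⱼ where attribute j ∈ Ti, else bᵢⱼ.
Initial tableau (one row per fragment):
  row 1: a1 a2 a3 a4 b15 a6
  row 2: a1 a2 b23 b24 b25 b26
  row 3: b31 a2 b33 a4 a5 a6
Rows 1 and 2 agree on G; apply G→J and equate their J entries.
Rows 1 and 3 agree on G; apply G→J and equate their J entries.
Rows 1 and 3 agree on GI; apply GI→H and equate their H entries.
Rows 1 and 3 agree on HI; apply HI→F and equate their F entries.
Row 1 is now all distinguished symbols — the join is lossless.

Yes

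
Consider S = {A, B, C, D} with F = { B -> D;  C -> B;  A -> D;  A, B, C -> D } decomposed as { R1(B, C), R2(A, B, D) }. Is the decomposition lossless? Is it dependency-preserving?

lossy but dependency-preserving

Lossless test: (B)⁺ = {B, D}, which is a superkey of neither fragment — lossy.
Dependency preservation: A, B, C → D is not contained in any single fragment, but the restricted closure of its left-hand side across the fragments still reaches the right-hand side; the remaining FDs each lie inside some fragment. All dependencies are preserved.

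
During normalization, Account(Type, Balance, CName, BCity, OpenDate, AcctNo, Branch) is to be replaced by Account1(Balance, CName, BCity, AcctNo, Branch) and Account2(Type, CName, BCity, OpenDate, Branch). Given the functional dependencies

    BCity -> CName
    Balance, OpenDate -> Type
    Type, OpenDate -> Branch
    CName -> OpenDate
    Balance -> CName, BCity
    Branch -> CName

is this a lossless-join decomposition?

Common attributes: Account1 ∩ Account2 = {CName, BCity, Branch}.
Closure of {CName, BCity, Branch}: CName → OpenDate applies, adding OpenDate. So (CName, BCity, Branch)⁺ = {CName, BCity, OpenDate, Branch}.
The closure contains neither all of Account1 = {Balance, CName, BCity, AcctNo, Branch} nor all of Account2 = {Type, CName, BCity, OpenDate, Branch}, so the common attributes are not a superkey of either fragment. The join is lossy.

No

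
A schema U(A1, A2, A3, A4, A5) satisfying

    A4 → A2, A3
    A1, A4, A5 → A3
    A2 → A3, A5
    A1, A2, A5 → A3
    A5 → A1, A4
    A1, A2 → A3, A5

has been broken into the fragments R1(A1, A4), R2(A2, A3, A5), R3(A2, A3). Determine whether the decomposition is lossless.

Chase test. Columns are A1, A2, A3, A4, A5; row i has aⱼ where attribute j ∈ Ri, else bᵢⱼ.
Initial tableau (one row per fragment):
  row 1: a1 b12 b13 a4 b15
  row 2: b21 a2 a3 b24 a5
  row 3: b31 a2 a3 b34 b35
Rows 2 and 3 agree on A2; apply A2→A3, A5 and equate their A3, A5 entries.
Rows 2 and 3 agree on A5; apply A5→A1, A4 and equate their A1, A4 entries.
No row becomes fully distinguished — the join is lossy.

No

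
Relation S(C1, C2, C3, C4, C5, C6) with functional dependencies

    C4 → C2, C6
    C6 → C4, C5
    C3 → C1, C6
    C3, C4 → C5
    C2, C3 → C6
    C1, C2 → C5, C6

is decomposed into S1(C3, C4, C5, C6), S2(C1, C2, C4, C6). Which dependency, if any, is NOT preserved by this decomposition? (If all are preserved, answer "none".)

Check C3 → C1, C6: no single fragment contains all of {C1, C3, C6}, and the restricted closure of {C3} across the fragments never reaches {C1, C6}.
C4 → C2, C6 is preserved.
C6 → C4, C5 is preserved.
C3, C4 → C5 is preserved.
C2, C3 → C6 is preserved.
C1, C2 → C5, C6 is preserved.

C3 → C1, C6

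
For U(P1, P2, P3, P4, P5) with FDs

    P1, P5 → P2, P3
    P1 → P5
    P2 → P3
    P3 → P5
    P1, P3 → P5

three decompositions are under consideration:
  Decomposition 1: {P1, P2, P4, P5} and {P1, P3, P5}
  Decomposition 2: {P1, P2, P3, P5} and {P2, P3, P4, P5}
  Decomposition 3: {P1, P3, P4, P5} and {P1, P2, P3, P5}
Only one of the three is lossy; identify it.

Decomposition 1: common = {P1, P5}, closure = {P1, P2, P3, P5} → lossless.
Decomposition 2: common = {P2, P3, P5}, closure = {P2, P3, P5} → lossy.
Decomposition 3: common = {P1, P3, P5}, closure = {P1, P2, P3, P5} → lossless.

Decomposition 2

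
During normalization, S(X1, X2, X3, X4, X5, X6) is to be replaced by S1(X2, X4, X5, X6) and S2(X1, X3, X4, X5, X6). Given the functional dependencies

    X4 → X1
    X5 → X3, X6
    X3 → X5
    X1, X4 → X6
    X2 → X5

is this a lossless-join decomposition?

Common attributes: S1 ∩ S2 = {X4, X5, X6}.
Closure of {X4, X5, X6}: X4 → X1 applies, adding X1; X5 → X3, X6 applies, adding X3. So (X4, X5, X6)⁺ = {X1, X3, X4, X5, X6}.
This closure contains every attribute of S2, so S1 ∩ S2 → S2. The join is lossless.

Yes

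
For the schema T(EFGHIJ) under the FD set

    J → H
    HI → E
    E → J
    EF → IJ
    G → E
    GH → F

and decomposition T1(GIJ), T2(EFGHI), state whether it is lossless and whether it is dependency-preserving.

lossless but not dependency-preserving

Lossless test: (GI)⁺ = {EFGHIJ}, which contains all of one fragment — lossless.
Dependency preservation: the restricted closure of {J} across the fragments never reaches {H}, so J → H cannot be enforced without a join — not preserved.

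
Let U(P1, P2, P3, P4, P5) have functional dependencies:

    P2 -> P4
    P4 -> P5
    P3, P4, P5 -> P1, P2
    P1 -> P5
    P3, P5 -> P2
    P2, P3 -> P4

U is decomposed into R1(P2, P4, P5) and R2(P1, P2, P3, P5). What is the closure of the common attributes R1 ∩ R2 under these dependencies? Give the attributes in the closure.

R1 ∩ R2 = {P2, P5}.
P2 → P4 applies, adding P4
Closure: {P2, P4, P5}.

P2, P4, P5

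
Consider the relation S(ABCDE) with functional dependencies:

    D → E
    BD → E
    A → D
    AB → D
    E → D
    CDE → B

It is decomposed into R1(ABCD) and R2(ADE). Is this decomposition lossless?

Common attributes: R1 ∩ R2 = {AD}.
Closure of {AD}: D → E applies, adding E. So (AD)⁺ = {ADE}.
This closure contains every attribute of R2, so R1 ∩ R2 → R2. The join is lossless.

Yes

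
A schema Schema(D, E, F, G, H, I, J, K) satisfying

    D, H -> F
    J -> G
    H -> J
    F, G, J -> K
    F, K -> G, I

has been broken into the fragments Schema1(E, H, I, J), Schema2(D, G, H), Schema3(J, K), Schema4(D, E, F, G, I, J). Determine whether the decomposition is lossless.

No

Chase test. Columns are D, E, F, G, H, I, J, K; row i has aⱼ where attribute j ∈ Schemai, else bᵢⱼ.
Initial tableau (one row per fragment):
  row 1: b11 a2 b13 b14 a5 a6 a7 b18
  row 2: a1 b22 b23 a4 a5 b26 b27 b28
  row 3: b31 b32 b33 b34 b35 b36 a7 a8
  row 4: a1 a2 a3 a4 b45 a6 a7 b48
Rows 1 and 3 agree on J; apply J→G and equate their G entries.
Rows 1 and 4 agree on J; apply J→G and equate their G entries.
Rows 1 and 2 agree on H; apply H→J and equate their J entries.
No row becomes fully distinguished — the join is lossy.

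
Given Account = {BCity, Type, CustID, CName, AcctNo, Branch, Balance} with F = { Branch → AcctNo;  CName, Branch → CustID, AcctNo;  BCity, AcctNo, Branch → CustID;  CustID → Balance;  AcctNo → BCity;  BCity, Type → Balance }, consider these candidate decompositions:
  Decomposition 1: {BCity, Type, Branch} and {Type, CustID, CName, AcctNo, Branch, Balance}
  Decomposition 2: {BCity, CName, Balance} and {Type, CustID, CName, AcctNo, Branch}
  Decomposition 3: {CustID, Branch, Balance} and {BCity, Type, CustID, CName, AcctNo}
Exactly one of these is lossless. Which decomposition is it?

Decomposition 1

Decomposition 1: common = {Type, Branch}, closure = {BCity, Type, CustID, AcctNo, Branch, Balance} → lossless.
Decomposition 2: common = {CName}, closure = {CName} → lossy.
Decomposition 3: common = {CustID}, closure = {CustID, Balance} → lossy.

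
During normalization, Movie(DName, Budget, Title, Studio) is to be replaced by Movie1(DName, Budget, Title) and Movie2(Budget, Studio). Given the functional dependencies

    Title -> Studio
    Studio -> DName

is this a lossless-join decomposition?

Common attributes: Movie1 ∩ Movie2 = {Budget}.
No dependency enlarges {Budget}, so (Budget)⁺ = {Budget}.
The closure contains neither all of Movie1 = {DName, Budget, Title} nor all of Movie2 = {Budget, Studio}, so the common attributes are not a superkey of either fragment. The join is lossy.

No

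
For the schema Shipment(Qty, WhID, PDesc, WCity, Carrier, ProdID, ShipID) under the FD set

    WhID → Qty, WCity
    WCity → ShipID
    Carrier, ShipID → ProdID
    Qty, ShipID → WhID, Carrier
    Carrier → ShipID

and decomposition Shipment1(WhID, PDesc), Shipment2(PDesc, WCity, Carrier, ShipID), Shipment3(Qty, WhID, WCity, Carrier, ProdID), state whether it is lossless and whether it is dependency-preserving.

lossless but not dependency-preserving

Lossless test (chase): Rows 1 and 3 agree on WhID; apply WhID→Qty, WCity and equate their Qty, WCity entries. Rows 1 and 2 agree on WCity; apply WCity→ShipID and equate their ShipID entries. Rows 1 and 3 agree on WCity; apply WCity→ShipID and equate their ShipID entries. Rows 2 and 3 agree on Carrier, ShipID; apply Carrier, ShipID→ProdID and equate their ProdID entries. Rows 1 and 3 agree on Qty, ShipID; apply Qty, ShipID→WhID, Carrier and equate their WhID, Carrier entries. Rows 1 and 2 agree on Carrier, ShipID; apply Carrier, ShipID→ProdID and equate their ProdID entries. Row 1 is now all distinguished symbols — the join is lossless.
Dependency preservation: the restricted closure of {Qty, ShipID} across the fragments never reaches {WhID, Carrier}, so Qty, ShipID → WhID, Carrier cannot be enforced without a join — not preserved.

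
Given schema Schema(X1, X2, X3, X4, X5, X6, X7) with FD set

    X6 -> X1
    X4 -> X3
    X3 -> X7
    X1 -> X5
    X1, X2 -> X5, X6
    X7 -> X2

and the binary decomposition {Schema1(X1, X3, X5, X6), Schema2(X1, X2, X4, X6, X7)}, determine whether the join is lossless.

No

Common attributes: Schema1 ∩ Schema2 = {X1, X6}.
Closure of {X1, X6}: X1 → X5 applies, adding X5. So (X1, X6)⁺ = {X1, X5, X6}.
The closure contains neither all of Schema1 = {X1, X3, X5, X6} nor all of Schema2 = {X1, X2, X4, X6, X7}, so the common attributes are not a superkey of either fragment. The join is lossy.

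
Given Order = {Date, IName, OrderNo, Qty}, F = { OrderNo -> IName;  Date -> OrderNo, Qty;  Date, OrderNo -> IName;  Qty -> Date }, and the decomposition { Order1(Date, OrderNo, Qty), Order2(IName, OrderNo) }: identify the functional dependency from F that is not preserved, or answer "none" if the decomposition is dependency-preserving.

none

OrderNo → IName lies within Order2.
Date → OrderNo, Qty lies within Order1.
Date, OrderNo → IName: restricted closure across fragments reaches IName.
Qty → Date lies within Order1.
Every dependency is enforceable on the fragments, so the decomposition is dependency-preserving.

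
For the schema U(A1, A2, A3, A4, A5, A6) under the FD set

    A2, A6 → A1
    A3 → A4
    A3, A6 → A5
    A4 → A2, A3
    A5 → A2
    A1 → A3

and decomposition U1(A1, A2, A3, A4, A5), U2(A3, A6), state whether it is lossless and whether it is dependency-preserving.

lossy and not dependency-preserving

Lossless test: (A3)⁺ = {A2, A3, A4}, which is a superkey of neither fragment — lossy.
Dependency preservation: the restricted closure of {A2, A6} across the fragments never reaches {A1}, so A2, A6 → A1 cannot be enforced without a join — not preserved.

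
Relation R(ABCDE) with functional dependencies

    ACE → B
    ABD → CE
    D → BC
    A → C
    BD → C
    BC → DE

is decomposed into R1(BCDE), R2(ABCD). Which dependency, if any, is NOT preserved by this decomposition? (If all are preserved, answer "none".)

Check ACE → B: no single fragment contains all of {ABCE}, and the restricted closure of {ACE} across the fragments never reaches {B}.
ABD → CE is preserved.
D → BC is preserved.
A → C is preserved.
BD → C is preserved.
BC → DE is preserved.

ACE → B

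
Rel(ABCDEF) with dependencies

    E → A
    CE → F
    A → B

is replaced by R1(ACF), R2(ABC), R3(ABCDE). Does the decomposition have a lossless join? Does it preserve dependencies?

lossy and not dependency-preserving

Lossless test (chase): Rows 1 and 2 agree on A; apply A→B and equate their B entries. No row becomes fully distinguished — the join is lossy.
Dependency preservation: the restricted closure of {CE} across the fragments never reaches {F}, so CE → F cannot be enforced without a join — not preserved.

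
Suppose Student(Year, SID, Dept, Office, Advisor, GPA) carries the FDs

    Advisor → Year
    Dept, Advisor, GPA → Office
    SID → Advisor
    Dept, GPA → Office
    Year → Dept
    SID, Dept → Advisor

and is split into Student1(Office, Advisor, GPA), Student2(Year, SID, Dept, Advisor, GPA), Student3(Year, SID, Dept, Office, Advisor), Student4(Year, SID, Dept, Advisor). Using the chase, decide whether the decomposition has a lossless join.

Chase test. Columns are Year, SID, Dept, Office, Advisor, GPA; row i has aⱼ where attribute j ∈ Studenti, else bᵢⱼ.
Initial tableau (one row per fragment):
  row 1: b11 b12 b13 a4 a5 a6
  row 2: a1 a2 a3 b24 a5 a6
  row 3: a1 a2 a3 a4 a5 b36
  row 4: a1 a2 a3 b44 a5 b46
Rows 1 and 2 agree on Advisor; apply Advisor→Year and equate their Year entries.
Rows 1 and 2 agree on Year; apply Year→Dept and equate their Dept entries.
Rows 1 and 2 agree on Dept, Advisor, GPA; apply Dept, Advisor, GPA→Office and equate their Office entries.
Row 2 is now all distinguished symbols — the join is lossless.

Yes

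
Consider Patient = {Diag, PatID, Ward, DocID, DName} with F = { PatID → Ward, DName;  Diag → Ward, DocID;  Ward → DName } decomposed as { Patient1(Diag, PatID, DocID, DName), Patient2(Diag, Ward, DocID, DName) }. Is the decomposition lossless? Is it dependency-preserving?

Lossless test: (Diag, DocID, DName)⁺ = {Diag, Ward, DocID, DName}, which contains all of one fragment — lossless.
Dependency preservation: the restricted closure of {PatID} across the fragments never reaches {Ward, DName}, so PatID → Ward, DName cannot be enforced without a join — not preserved.

lossless but not dependency-preserving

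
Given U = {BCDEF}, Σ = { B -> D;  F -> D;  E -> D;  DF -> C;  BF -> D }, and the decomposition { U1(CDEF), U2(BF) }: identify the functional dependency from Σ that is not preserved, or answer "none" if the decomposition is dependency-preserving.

B -> D

Check B → D: no single fragment contains all of {BD}, and the restricted closure of {B} across the fragments never reaches {D}.
F → D is preserved.
E → D is preserved.
DF → C is preserved.
BF → D is preserved.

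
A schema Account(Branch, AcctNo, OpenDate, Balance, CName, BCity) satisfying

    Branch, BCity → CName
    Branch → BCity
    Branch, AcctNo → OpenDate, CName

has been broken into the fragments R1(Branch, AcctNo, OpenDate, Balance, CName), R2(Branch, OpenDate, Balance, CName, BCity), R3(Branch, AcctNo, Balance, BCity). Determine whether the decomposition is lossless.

Chase test. Columns are Branch, AcctNo, OpenDate, Balance, CName, BCity; row i has aⱼ where attribute j ∈ Ri, else bᵢⱼ.
Initial tableau (one row per fragment):
  row 1: a1 a2 a3 a4 a5 b16
  row 2: a1 b22 a3 a4 a5 a6
  row 3: a1 a2 b33 a4 b35 a6
Rows 2 and 3 agree on Branch, BCity; apply Branch, BCity→CName and equate their CName entries.
Rows 1 and 2 agree on Branch; apply Branch→BCity and equate their BCity entries.
Rows 1 and 3 agree on Branch, AcctNo; apply Branch, AcctNo→OpenDate, CName and equate their OpenDate, CName entries.
Row 1 is now all distinguished symbols — the join is lossless.

Yes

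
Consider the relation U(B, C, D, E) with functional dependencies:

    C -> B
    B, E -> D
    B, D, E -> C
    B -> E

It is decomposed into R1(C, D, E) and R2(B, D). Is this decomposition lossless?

No

Common attributes: R1 ∩ R2 = {D}.
No dependency enlarges {D}, so (D)⁺ = {D}.
The closure contains neither all of R1 = {C, D, E} nor all of R2 = {B, D}, so the common attributes are not a superkey of either fragment. The join is lossy.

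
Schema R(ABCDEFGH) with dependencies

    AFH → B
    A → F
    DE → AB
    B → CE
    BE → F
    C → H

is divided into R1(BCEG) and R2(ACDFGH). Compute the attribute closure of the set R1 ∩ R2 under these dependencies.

R1 ∩ R2 = {CG}.
C → H applies, adding H
Closure: {CGH}.

CGH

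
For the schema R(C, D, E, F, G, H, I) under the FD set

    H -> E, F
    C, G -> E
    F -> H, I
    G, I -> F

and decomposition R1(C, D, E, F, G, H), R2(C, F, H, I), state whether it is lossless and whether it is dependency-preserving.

Lossless test: (C, F, H)⁺ = {C, E, F, H, I}, which contains all of one fragment — lossless.
Dependency preservation: the restricted closure of {G, I} across the fragments never reaches {F}, so G, I → F cannot be enforced without a join — not preserved.

lossless but not dependency-preserving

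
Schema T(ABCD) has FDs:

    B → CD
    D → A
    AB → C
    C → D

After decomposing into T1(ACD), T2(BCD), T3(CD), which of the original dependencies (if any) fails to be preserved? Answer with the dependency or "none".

B → CD lies within T2.
D → A lies within T1.
AB → C: restricted closure across fragments reaches C.
C → D lies within T1.
Every dependency is enforceable on the fragments, so the decomposition is dependency-preserving.

none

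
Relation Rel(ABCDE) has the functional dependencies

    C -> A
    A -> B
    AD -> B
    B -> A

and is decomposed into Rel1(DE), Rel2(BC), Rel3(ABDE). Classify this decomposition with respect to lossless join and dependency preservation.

Lossless test (chase): Rows 2 and 3 agree on B; apply B→A and equate their A entries. No row becomes fully distinguished — the join is lossy.
Dependency preservation: C → A is not contained in any single fragment, but the restricted closure of its left-hand side across the fragments still reaches the right-hand side; the remaining FDs each lie inside some fragment. All dependencies are preserved.

lossy but dependency-preserving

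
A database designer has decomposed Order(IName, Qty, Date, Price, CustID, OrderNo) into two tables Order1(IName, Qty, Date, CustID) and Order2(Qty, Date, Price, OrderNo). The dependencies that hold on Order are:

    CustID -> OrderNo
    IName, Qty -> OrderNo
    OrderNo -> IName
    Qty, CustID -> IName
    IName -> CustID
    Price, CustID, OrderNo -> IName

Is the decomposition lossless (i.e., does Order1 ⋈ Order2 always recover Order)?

No

Common attributes: Order1 ∩ Order2 = {Qty, Date}.
No dependency enlarges {Qty, Date}, so (Qty, Date)⁺ = {Qty, Date}.
The closure contains neither all of Order1 = {IName, Qty, Date, CustID} nor all of Order2 = {Qty, Date, Price, OrderNo}, so the common attributes are not a superkey of either fragment. The join is lossy.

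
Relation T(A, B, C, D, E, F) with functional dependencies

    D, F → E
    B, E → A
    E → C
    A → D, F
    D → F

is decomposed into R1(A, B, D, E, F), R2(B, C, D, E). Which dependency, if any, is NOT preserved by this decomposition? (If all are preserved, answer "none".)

none

D, F → E lies within R1.
B, E → A lies within R1.
E → C lies within R2.
A → D, F lies within R1.
D → F lies within R1.
Every dependency is enforceable on the fragments, so the decomposition is dependency-preserving.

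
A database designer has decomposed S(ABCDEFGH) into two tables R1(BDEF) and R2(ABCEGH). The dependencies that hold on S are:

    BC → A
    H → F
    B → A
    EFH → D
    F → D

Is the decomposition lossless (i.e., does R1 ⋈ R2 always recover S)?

No

Common attributes: R1 ∩ R2 = {BE}.
Closure of {BE}: B → A applies, adding A. So (BE)⁺ = {ABE}.
The closure contains neither all of R1 = {BDEF} nor all of R2 = {ABCEGH}, so the common attributes are not a superkey of either fragment. The join is lossy.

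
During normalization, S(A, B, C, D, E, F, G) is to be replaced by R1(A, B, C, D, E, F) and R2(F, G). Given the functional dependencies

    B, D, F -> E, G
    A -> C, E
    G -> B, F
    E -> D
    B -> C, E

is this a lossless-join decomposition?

No

Common attributes: R1 ∩ R2 = {F}.
No dependency enlarges {F}, so (F)⁺ = {F}.
The closure contains neither all of R1 = {A, B, C, D, E, F} nor all of R2 = {F, G}, so the common attributes are not a superkey of either fragment. The join is lossy.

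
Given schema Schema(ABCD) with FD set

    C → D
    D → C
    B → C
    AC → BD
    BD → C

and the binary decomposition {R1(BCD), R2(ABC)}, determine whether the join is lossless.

Common attributes: R1 ∩ R2 = {BC}.
Closure of {BC}: C → D applies, adding D. So (BC)⁺ = {BCD}.
This closure contains every attribute of R1, so R1 ∩ R2 → R1. The join is lossless.

Yes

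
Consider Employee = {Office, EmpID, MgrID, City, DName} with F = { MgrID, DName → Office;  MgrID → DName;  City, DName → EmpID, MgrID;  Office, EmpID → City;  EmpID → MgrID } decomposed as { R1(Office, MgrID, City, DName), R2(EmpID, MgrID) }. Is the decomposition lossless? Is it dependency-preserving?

Lossless test: (MgrID)⁺ = {Office, MgrID, DName}, which is a superkey of neither fragment — lossy.
Dependency preservation: the restricted closure of {City, DName} across the fragments never reaches {EmpID, MgrID}, so City, DName → EmpID, MgrID cannot be enforced without a join — not preserved.

lossy and not dependency-preserving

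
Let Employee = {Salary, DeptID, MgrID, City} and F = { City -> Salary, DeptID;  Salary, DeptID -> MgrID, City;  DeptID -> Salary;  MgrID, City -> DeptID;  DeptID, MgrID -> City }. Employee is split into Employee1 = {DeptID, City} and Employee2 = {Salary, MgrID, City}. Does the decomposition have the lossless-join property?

Yes

Common attributes: Employee1 ∩ Employee2 = {City}.
Closure of {City}: City → Salary, DeptID applies, adding Salary, DeptID; Salary, DeptID → MgrID, City applies, adding MgrID. So (City)⁺ = {Salary, DeptID, MgrID, City}.
This closure contains every attribute of Employee1, so Employee1 ∩ Employee2 → Employee1. The join is lossless.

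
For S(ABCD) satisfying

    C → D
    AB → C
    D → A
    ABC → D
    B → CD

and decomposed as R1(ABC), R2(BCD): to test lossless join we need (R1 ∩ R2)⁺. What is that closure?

ABCD

R1 ∩ R2 = {BC}.
C → D applies, adding D
D → A applies, adding A
Closure: {ABCD}.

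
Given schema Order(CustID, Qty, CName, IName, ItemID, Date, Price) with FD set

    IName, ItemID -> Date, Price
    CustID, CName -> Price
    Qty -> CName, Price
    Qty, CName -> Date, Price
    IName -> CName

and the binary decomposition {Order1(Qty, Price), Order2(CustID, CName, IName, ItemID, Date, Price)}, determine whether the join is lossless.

Common attributes: Order1 ∩ Order2 = {Price}.
No dependency enlarges {Price}, so (Price)⁺ = {Price}.
The closure contains neither all of Order1 = {Qty, Price} nor all of Order2 = {CustID, CName, IName, ItemID, Date, Price}, so the common attributes are not a superkey of either fragment. The join is lossy.

No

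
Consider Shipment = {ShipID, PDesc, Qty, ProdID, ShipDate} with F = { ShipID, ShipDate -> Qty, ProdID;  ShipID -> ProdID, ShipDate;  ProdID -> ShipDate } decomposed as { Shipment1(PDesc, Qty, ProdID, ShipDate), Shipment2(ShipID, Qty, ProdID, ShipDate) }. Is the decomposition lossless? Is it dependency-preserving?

Lossless test: (Qty, ProdID, ShipDate)⁺ = {Qty, ProdID, ShipDate}, which is a superkey of neither fragment — lossy.
Dependency preservation: every FD's attributes lie within a single fragment, so each can be enforced locally — preserved.

lossy but dependency-preserving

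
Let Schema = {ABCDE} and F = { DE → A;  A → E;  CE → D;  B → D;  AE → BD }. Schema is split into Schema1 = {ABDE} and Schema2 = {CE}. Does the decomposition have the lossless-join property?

Common attributes: Schema1 ∩ Schema2 = {E}.
No dependency enlarges {E}, so (E)⁺ = {E}.
The closure contains neither all of Schema1 = {ABDE} nor all of Schema2 = {CE}, so the common attributes are not a superkey of either fragment. The join is lossy.

No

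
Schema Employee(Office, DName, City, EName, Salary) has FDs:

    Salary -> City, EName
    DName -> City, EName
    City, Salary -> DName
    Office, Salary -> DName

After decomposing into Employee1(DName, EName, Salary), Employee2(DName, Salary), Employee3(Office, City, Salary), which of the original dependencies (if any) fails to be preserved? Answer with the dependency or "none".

DName -> City, EName

Check DName → City, EName: no single fragment contains all of {DName, City, EName}, and the restricted closure of {DName} across the fragments never reaches {City, EName}.
Salary → City, EName is preserved.
City, Salary → DName is preserved.
Office, Salary → DName is preserved.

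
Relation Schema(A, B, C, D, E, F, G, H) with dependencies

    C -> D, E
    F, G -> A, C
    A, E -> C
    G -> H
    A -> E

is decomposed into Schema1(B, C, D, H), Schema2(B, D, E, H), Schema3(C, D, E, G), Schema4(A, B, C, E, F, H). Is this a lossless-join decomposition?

Chase test. Columns are A, B, C, D, E, F, G, H; row i has aⱼ where attribute j ∈ Schemai, else bᵢⱼ.
Initial tableau (one row per fragment):
  row 1: b11 a2 a3 a4 b15 b16 b17 a8
  row 2: b21 a2 b23 a4 a5 b26 b27 a8
  row 3: b31 b32 a3 a4 a5 b36 a7 b38
  row 4: a1 a2 a3 b44 a5 a6 b47 a8
Rows 1 and 3 agree on C; apply C→D, E and equate their D, E entries.
Rows 1 and 4 agree on C; apply C→D, E and equate their D, E entries.
No row becomes fully distinguished — the join is lossy.

No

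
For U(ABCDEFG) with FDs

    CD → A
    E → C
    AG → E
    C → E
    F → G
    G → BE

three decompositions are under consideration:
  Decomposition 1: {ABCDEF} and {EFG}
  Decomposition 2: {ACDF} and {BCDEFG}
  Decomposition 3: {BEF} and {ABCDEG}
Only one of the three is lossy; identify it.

Decomposition 3

Decomposition 1: common = {EF}, closure = {BCEFG} → lossless.
Decomposition 2: common = {CDF}, closure = {ABCDEFG} → lossless.
Decomposition 3: common = {BE}, closure = {BCE} → lossy.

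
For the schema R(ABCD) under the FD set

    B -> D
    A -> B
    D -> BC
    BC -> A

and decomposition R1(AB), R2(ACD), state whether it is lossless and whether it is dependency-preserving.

lossless and dependency-preserving

Lossless test: (A)⁺ = {ABCD}, which contains all of one fragment — lossless.
Dependency preservation: B → D; D → BC; BC → A are not contained in any single fragment, but the restricted closure of each left-hand side across the fragments still reaches the right-hand side; the remaining FDs each lie inside some fragment. All dependencies are preserved.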